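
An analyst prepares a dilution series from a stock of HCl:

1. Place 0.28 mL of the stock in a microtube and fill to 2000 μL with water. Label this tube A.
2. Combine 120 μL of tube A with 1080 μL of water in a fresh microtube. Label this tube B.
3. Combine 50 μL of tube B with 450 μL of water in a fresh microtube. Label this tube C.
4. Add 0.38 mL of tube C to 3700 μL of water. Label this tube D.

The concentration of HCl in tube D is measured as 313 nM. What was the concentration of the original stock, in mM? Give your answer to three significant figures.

Step 1: 0.28 mL brought to 2000 μL → factor 2/0.28 = 7.1429
Step 2: 120 μL + 1080 μL = 1200 μL total → factor 1200/120 = 10
Step 3: 50 μL + 450 μL = 500 μL total → factor 500/50 = 10
Step 4: 0.38 mL + 3700 μL = 4.08 mL total → factor 4.08/0.38 = 10.737
Overall dilution factor = 7.1429 × 10 × 10 × 10.737 = 7669.2
Stock = 313 nM × 7669.2 = 2.400 × 10^6 nM = 2.40 mM

2.40 mM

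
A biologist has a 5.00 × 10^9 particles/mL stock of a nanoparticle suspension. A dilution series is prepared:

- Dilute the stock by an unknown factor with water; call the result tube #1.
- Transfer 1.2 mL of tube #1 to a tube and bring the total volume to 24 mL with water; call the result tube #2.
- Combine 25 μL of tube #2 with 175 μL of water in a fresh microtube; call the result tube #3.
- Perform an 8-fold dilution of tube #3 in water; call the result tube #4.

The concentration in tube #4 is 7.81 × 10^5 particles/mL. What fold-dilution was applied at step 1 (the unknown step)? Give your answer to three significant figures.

5.00-fold

Step 1: unknown factor x
Step 2: 1.2 mL brought to 24 mL → factor 24/1.2 = 20
Step 3: 25 μL + 175 μL = 200 μL total → factor 200/25 = 8
Step 4: 8-fold → factor 8
Product of known-step factors = 1280
Overall factor = 5.00 × 10^9 particles/mL / (7.81 × 10^5 particles/mL) = 6402
x = 6402 / 1280 = 5.00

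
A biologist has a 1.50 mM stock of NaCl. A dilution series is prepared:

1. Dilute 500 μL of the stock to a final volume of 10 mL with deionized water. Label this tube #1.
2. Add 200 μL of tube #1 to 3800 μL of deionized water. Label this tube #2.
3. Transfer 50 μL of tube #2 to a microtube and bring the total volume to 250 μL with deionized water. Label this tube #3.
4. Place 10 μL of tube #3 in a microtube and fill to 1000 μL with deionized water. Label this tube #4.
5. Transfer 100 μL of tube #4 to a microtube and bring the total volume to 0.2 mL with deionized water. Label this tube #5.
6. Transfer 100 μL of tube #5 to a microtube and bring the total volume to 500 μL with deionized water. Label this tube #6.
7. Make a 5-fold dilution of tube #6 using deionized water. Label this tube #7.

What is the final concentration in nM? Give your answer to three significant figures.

Step 1: 500 μL brought to 10 mL → factor 10000/500 = 20
Step 2: 200 μL + 3800 μL = 4000 μL total → factor 4000/200 = 20
Step 3: 50 μL brought to 250 μL → factor 250/50 = 5
Step 4: 10 μL brought to 1000 μL → factor 1000/10 = 100
Step 5: 100 μL brought to 0.2 mL → factor 200/100 = 2
Step 6: 100 μL brought to 500 μL → factor 500/100 = 5
Step 7: 5-fold → factor 5
Overall dilution factor = 20 × 20 × 5 × 100 × 2 × 5 × 5 = 1 × 10^7
Final = 1.50 mM / 1 × 10^7 = 1.500 × 10^-7 mM = 0.150 nM

0.150 nM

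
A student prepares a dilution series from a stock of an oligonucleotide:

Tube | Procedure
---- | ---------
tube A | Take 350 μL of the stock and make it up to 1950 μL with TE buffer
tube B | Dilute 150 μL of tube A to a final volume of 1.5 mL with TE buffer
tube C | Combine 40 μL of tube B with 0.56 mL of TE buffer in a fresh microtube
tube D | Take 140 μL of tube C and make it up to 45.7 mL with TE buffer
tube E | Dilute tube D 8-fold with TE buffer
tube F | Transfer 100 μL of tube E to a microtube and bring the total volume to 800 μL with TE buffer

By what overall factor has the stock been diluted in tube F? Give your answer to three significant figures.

Step 1: 350 μL brought to 1950 μL → factor 1950/350 = 5.5714
Step 2: 150 μL brought to 1.5 mL → factor 1500/150 = 10
Step 3: 40 μL + 0.56 mL = 600 μL total → factor 600/40 = 15
Step 4: 140 μL brought to 45.7 mL → factor 45700/140 = 326.43
Step 5: 8-fold → factor 8
Step 6: 100 μL brought to 800 μL → factor 800/100 = 8
Overall dilution factor = 5.5714 × 10 × 15 × 326.43 × 8 × 8 = 1.7459 × 10^7

1.75 × 10^7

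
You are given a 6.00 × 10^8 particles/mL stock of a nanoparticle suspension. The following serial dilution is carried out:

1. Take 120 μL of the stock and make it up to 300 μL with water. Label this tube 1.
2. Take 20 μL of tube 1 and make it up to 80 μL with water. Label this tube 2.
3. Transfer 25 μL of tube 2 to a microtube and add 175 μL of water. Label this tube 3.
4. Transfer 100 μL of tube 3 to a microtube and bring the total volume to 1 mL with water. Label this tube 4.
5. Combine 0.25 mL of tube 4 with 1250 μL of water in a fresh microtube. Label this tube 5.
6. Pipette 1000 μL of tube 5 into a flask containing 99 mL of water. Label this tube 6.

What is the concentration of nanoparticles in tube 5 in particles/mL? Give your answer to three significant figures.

1.25 × 10^5 particles/mL

Step 1: 120 μL brought to 300 μL → factor 300/120 = 2.5
Step 2: 20 μL brought to 80 μL → factor 80/20 = 4
Step 3: 25 μL + 175 μL = 200 μL total → factor 200/25 = 8
Step 4: 100 μL brought to 1 mL → factor 1000/100 = 10
Step 5: 0.25 mL + 1250 μL = 1.5 mL total → factor 1.5/0.25 = 6
Dilution factor through tube 5 = 2.5 × 4 × 8 × 10 × 6 = 4800
[tube 5] = 6.00 × 10^8 particles/mL / 4800 = 1.25 × 10^5 particles/mL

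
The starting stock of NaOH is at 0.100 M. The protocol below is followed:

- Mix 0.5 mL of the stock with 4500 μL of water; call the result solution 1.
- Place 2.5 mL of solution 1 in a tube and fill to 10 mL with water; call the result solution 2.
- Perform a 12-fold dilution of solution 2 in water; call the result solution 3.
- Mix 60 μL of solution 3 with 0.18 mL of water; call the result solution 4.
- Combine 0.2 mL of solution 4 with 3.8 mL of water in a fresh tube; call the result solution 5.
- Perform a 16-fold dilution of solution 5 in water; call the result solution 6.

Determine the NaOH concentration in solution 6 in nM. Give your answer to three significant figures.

163 nM

Step 1: 0.5 mL + 4500 μL = 5 mL total → factor 5/0.5 = 10
Step 2: 2.5 mL brought to 10 mL → factor 10/2.5 = 4
Step 3: 12-fold → factor 12
Step 4: 60 μL + 0.18 mL = 240 μL total → factor 240/60 = 4
Step 5: 0.2 mL + 3.8 mL = 4 mL total → factor 4/0.2 = 20
Step 6: 16-fold → factor 16
Overall dilution factor = 10 × 4 × 12 × 4 × 20 × 16 = 6.144 × 10^5
Final = 0.100 M / 6.144 × 10^5 = 1.628 × 10^-7 M = 163 nM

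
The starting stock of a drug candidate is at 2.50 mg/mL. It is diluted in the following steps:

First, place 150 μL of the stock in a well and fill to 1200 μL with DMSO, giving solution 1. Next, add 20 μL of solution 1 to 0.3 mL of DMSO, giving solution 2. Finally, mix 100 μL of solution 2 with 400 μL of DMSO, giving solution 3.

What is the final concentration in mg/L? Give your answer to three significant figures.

Step 1: 150 μL brought to 1200 μL → factor 1200/150 = 8
Step 2: 20 μL + 0.3 mL = 320 μL total → factor 320/20 = 16
Step 3: 100 μL + 400 μL = 500 μL total → factor 500/100 = 5
Overall dilution factor = 8 × 16 × 5 = 640
Final = 2.50 mg/mL / 640 = 0.003906 mg/mL = 3.91 mg/L

3.91 mg/L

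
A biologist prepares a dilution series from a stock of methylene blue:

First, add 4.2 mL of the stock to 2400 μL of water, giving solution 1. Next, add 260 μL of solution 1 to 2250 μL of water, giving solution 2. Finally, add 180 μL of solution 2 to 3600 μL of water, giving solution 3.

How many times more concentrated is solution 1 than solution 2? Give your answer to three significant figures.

Step 1: 4.2 mL + 2400 μL = 6.6 mL total → factor 6.6/4.2 = 1.5714
Step 2: 260 μL + 2250 μL = 2510 μL total → factor 2510/260 = 9.6538
Dilution factor to solution 1 = 1.5714; to solution 2 = 15.17
[solution 1]/[solution 2] = (factor to solution 2)/(factor to solution 1) = 15.17/1.5714 = 9.65

9.65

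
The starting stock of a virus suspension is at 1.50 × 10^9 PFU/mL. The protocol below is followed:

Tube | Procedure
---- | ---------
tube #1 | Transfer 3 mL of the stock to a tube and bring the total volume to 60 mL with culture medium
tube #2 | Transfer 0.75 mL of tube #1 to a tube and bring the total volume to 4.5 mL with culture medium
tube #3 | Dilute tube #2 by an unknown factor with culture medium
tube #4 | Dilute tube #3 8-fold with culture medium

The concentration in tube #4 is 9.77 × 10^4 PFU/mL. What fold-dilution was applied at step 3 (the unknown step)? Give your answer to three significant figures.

16.0-fold

Step 1: 3 mL brought to 60 mL → factor 60/3 = 20
Step 2: 0.75 mL brought to 4.5 mL → factor 4.5/0.75 = 6
Step 3: unknown factor x
Step 4: 8-fold → factor 8
Product of known-step factors = 960
Overall factor = 1.50 × 10^9 PFU/mL / (9.77 × 10^4 PFU/mL) = 15353
x = 15353 / 960 = 16.0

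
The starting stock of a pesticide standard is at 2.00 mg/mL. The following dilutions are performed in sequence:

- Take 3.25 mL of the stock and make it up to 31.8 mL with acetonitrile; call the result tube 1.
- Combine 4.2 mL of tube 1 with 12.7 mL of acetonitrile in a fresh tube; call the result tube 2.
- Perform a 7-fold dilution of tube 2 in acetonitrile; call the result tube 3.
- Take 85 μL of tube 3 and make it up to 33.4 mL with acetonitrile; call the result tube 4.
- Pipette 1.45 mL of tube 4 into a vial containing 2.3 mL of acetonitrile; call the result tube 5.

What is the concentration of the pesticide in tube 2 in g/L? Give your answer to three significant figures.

Step 1: 3.25 mL brought to 31.8 mL → factor 31.8/3.25 = 9.7846
Step 2: 4.2 mL + 12.7 mL = 16.9 mL total → factor 16.9/4.2 = 4.0238
Dilution factor through tube 2 = 9.7846 × 4.0238 = 39.371
[tube 2] = 2.00 mg/mL / 39.371 = 0.05080 mg/mL = 0.0508 g/L

0.0508 g/L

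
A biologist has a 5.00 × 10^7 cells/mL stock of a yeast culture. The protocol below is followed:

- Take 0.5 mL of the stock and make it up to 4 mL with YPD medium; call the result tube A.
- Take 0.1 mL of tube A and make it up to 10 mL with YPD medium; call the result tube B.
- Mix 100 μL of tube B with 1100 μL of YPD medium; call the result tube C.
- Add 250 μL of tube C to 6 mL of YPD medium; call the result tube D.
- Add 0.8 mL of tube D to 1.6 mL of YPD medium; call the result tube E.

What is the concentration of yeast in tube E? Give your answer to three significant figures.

Step 1: 0.5 mL brought to 4 mL → factor 4/0.5 = 8
Step 2: 0.1 mL brought to 10 mL → factor 10/0.1 = 100
Step 3: 100 μL + 1100 μL = 1200 μL total → factor 1200/100 = 12
Step 4: 250 μL + 6 mL = 6250 μL total → factor 6250/250 = 25
Step 5: 0.8 mL + 1.6 mL = 2.4 mL total → factor 2.4/0.8 = 3
Overall dilution factor = 8 × 100 × 12 × 25 × 3 = 7.2 × 10^5
Final = 5.00 × 10^7 cells/mL / 7.2 × 10^5 = 69.4 cells/mL

69.4 cells/mL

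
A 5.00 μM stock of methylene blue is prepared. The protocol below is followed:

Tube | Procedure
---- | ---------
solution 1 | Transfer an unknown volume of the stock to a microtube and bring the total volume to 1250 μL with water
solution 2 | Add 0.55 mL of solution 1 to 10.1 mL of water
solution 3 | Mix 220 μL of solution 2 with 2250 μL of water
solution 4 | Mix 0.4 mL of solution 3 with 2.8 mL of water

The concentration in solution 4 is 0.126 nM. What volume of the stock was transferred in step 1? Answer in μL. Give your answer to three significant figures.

54.8 μL

Step 1: v brought to 1250 μL → factor = 1250 μL/v
Step 2: 0.55 mL + 10.1 mL = 10.65 mL total → factor 10.65/0.55 = 19.364
Step 3: 220 μL + 2250 μL = 2470 μL total → factor 2470/220 = 11.227
Step 4: 0.4 mL + 2.8 mL = 3.2 mL total → factor 3.2/0.4 = 8
Product of known-step factors = 1739.2
Overall factor = 5.00 μM / (0.126 nM) = 39683
Step-1 factor = 39683 / 1739.2 = 22.816
v = 1250 μL / 22.816 = 54.8 μL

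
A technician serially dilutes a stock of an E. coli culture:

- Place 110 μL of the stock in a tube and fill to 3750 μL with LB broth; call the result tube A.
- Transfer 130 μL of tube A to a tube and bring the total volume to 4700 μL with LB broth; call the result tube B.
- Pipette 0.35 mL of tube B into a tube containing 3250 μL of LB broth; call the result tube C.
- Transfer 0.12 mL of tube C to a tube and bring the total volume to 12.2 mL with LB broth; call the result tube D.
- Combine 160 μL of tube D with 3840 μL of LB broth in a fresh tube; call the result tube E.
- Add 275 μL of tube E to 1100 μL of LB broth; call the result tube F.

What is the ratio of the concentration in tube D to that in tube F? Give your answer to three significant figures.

Step 1: 110 μL brought to 3750 μL → factor 3750/110 = 34.091
Step 2: 130 μL brought to 4700 μL → factor 4700/130 = 36.154
Step 3: 0.35 mL + 3250 μL = 3.6 mL total → factor 3.6/0.35 = 10.286
Step 4: 0.12 mL brought to 12.2 mL → factor 12.2/0.12 = 101.67
Step 5: 160 μL + 3840 μL = 4000 μL total → factor 4000/160 = 25
Step 6: 275 μL + 1100 μL = 1375 μL total → factor 1375/275 = 5
Dilution factor to tube D = 1.2889 × 10^6; to tube F = 1.6111 × 10^8
[tube D]/[tube F] = (factor to tube F)/(factor to tube D) = 1.6111 × 10^8/1.2889 × 10^6 = 125

125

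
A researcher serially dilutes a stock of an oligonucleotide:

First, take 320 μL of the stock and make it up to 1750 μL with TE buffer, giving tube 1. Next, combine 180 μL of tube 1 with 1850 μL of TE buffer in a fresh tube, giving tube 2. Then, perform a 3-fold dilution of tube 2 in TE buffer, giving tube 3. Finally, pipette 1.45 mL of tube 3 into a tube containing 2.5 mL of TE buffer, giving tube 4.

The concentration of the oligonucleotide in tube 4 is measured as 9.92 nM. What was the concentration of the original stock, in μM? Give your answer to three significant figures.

Step 1: 320 μL brought to 1750 μL → factor 1750/320 = 5.4688
Step 2: 180 μL + 1850 μL = 2030 μL total → factor 2030/180 = 11.278
Step 3: 3-fold → factor 3
Step 4: 1.45 mL + 2.5 mL = 3.95 mL total → factor 3.95/1.45 = 2.7241
Overall dilution factor = 5.4688 × 11.278 × 3 × 2.7241 = 504.04
Stock = 9.92 nM × 504.04 = 5000 nM = 5.00 μM

5.00 μM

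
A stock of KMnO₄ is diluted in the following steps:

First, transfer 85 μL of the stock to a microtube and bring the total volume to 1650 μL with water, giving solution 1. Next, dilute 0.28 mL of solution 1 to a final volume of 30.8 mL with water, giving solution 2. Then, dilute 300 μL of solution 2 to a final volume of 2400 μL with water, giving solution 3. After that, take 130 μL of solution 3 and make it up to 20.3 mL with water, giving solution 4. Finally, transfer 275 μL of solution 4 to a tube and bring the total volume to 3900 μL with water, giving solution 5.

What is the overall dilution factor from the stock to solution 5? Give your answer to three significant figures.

Step 1: 85 μL brought to 1650 μL → factor 1650/85 = 19.412
Step 2: 0.28 mL brought to 30.8 mL → factor 30.8/0.28 = 110
Step 3: 300 μL brought to 2400 μL → factor 2400/300 = 8
Step 4: 130 μL brought to 20.3 mL → factor 20300/130 = 156.15
Step 5: 275 μL brought to 3900 μL → factor 3900/275 = 14.182
Overall dilution factor = 19.412 × 110 × 8 × 156.15 × 14.182 = 3.783 × 10^7

3.78 × 10^7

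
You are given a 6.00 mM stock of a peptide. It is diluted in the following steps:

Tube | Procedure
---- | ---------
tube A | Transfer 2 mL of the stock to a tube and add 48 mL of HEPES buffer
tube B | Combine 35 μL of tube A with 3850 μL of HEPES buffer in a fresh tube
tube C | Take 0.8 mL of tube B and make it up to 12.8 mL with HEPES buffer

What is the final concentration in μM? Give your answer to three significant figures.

Step 1: 2 mL + 48 mL = 50 mL total → factor 50/2 = 25
Step 2: 35 μL + 3850 μL = 3885 μL total → factor 3885/35 = 111
Step 3: 0.8 mL brought to 12.8 mL → factor 12.8/0.8 = 16
Overall dilution factor = 25 × 111 × 16 = 44400
Final = 6.00 mM / 44400 = 0.0001351 mM = 0.135 μM

0.135 μM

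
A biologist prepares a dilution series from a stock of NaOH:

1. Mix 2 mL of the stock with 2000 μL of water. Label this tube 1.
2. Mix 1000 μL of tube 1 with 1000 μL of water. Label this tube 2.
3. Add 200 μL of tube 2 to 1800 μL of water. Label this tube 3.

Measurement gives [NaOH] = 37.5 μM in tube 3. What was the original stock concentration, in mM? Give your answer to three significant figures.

1.50 mM

Step 1: 2 mL + 2000 μL = 4 mL total → factor 4/2 = 2
Step 2: 1000 μL + 1000 μL = 2000 μL total → factor 2000/1000 = 2
Step 3: 200 μL + 1800 μL = 2000 μL total → factor 2000/200 = 10
Overall dilution factor = 2 × 2 × 10 = 40
Stock = 37.5 μM × 40 = 1500 μM = 1.50 mM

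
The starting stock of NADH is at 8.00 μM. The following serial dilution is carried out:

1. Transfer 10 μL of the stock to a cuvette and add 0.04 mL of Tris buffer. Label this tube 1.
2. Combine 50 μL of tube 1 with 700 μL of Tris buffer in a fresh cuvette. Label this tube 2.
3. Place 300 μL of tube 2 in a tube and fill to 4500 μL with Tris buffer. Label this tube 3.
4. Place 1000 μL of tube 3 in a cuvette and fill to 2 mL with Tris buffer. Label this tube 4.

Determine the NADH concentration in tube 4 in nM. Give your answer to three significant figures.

3.56 nM

Step 1: 10 μL + 0.04 mL = 50 μL total → factor 50/10 = 5
Step 2: 50 μL + 700 μL = 750 μL total → factor 750/50 = 15
Step 3: 300 μL brought to 4500 μL → factor 4500/300 = 15
Step 4: 1000 μL brought to 2 mL → factor 2000/1000 = 2
Overall dilution factor = 5 × 15 × 15 × 2 = 2250
Final = 8.00 μM / 2250 = 0.003556 μM = 3.56 nM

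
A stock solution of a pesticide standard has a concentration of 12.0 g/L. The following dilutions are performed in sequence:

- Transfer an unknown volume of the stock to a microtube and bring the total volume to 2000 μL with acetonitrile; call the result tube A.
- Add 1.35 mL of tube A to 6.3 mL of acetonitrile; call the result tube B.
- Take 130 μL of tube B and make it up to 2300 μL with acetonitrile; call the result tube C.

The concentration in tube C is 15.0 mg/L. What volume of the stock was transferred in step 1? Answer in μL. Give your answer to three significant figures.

251 μL

Step 1: v brought to 2000 μL → factor = 2000 μL/v
Step 2: 1.35 mL + 6.3 mL = 7.65 mL total → factor 7.65/1.35 = 5.6667
Step 3: 130 μL brought to 2300 μL → factor 2300/130 = 17.692
Product of known-step factors = 100.26
Overall factor = 12.0 g/L / (15.0 mg/L) = 800
Step-1 factor = 800 / 100.26 = 7.9795
v = 2000 μL / 7.9795 = 251 μL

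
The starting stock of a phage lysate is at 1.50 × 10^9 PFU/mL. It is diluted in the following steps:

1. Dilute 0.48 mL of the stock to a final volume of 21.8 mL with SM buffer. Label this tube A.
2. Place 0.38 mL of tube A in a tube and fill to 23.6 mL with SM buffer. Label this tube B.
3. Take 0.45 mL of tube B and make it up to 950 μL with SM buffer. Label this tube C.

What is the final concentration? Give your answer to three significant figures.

2.52 × 10^5 PFU/mL

Step 1: 0.48 mL brought to 21.8 mL → factor 21.8/0.48 = 45.417
Step 2: 0.38 mL brought to 23.6 mL → factor 23.6/0.38 = 62.105
Step 3: 0.45 mL brought to 950 μL → factor 0.95/0.45 = 2.1111
Overall dilution factor = 45.417 × 62.105 × 2.1111 = 5954.6
Final = 1.50 × 10^9 PFU/mL / 5954.6 = 2.52 × 10^5 PFU/mL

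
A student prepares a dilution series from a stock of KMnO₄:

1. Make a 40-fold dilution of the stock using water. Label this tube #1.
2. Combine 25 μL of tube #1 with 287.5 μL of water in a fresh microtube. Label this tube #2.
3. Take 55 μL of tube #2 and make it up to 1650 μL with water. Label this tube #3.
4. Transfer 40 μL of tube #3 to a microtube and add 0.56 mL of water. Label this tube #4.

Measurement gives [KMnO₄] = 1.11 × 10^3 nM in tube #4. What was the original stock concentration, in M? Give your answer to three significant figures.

0.250 M

Step 1: 40-fold → factor 40
Step 2: 25 μL + 287.5 μL = 312.5 μL total → factor 312.5/25 = 12.5
Step 3: 55 μL brought to 1650 μL → factor 1650/55 = 30
Step 4: 40 μL + 0.56 mL = 600 μL total → factor 600/40 = 15
Overall dilution factor = 40 × 12.5 × 30 × 15 = 2.25 × 10^5
Stock = 1.11 × 10^3 nM × 2.25 × 10^5 = 2.498 × 10^8 nM = 0.250 M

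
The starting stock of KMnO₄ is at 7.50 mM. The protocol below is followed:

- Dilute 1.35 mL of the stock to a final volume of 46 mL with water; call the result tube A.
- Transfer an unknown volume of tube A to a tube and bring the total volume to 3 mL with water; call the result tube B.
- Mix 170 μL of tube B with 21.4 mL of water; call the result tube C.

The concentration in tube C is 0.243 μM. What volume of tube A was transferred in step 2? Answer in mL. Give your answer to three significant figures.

0.420 mL

Step 1: 1.35 mL brought to 46 mL → factor 46/1.35 = 34.074
Step 2: v brought to 3 mL → factor = 3 mL/v
Step 3: 170 μL + 21.4 mL = 21570 μL total → factor 21570/170 = 126.88
Product of known-step factors = 4323.4
Overall factor = 7.50 mM / (0.243 μM) = 30864
Step-2 factor = 30864 / 4323.4 = 7.1389
v = 3 mL / 7.1389 = 0.420 mL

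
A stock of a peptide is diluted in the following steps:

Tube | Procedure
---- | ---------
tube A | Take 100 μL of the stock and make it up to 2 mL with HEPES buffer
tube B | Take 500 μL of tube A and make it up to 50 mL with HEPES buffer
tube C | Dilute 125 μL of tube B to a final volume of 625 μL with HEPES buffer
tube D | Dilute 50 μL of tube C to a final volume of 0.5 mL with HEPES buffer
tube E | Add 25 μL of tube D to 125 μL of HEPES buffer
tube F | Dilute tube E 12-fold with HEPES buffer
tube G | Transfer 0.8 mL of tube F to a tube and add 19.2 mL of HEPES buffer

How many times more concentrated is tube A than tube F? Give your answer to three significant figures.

3.60 × 10^5

Step 1: 100 μL brought to 2 mL → factor 2000/100 = 20
Step 2: 500 μL brought to 50 mL → factor 50000/500 = 100
Step 3: 125 μL brought to 625 μL → factor 625/125 = 5
Step 4: 50 μL brought to 0.5 mL → factor 500/50 = 10
Step 5: 25 μL + 125 μL = 150 μL total → factor 150/25 = 6
Step 6: 12-fold → factor 12
Dilution factor to tube A = 20; to tube F = 7.2 × 10^6
[tube A]/[tube F] = (factor to tube F)/(factor to tube A) = 7.2 × 10^6/20 = 3.60 × 10^5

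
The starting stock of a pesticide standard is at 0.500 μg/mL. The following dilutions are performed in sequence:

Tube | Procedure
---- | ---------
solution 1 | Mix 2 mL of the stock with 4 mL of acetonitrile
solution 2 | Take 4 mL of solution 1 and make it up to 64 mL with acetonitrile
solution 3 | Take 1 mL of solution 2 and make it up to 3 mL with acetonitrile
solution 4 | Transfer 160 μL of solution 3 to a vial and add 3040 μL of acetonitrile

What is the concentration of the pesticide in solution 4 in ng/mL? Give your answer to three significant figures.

0.174 ng/mL

Step 1: 2 mL + 4 mL = 6 mL total → factor 6/2 = 3
Step 2: 4 mL brought to 64 mL → factor 64/4 = 16
Step 3: 1 mL brought to 3 mL → factor 3/1 = 3
Step 4: 160 μL + 3040 μL = 3200 μL total → factor 3200/160 = 20
Overall dilution factor = 3 × 16 × 3 × 20 = 2880
Final = 0.500 μg/mL / 2880 = 0.0001736 μg/mL = 0.174 ng/mL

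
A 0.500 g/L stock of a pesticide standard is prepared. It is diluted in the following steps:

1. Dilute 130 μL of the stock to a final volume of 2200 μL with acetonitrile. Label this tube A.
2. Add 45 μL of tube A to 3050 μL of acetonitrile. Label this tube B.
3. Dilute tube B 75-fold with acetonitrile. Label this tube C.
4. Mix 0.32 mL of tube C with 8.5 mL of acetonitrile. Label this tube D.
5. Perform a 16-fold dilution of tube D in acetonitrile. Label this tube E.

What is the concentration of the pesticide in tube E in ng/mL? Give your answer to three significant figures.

Step 1: 130 μL brought to 2200 μL → factor 2200/130 = 16.923
Step 2: 45 μL + 3050 μL = 3095 μL total → factor 3095/45 = 68.778
Step 3: 75-fold → factor 75
Step 4: 0.32 mL + 8.5 mL = 8.82 mL total → factor 8.82/0.32 = 27.562
Step 5: 16-fold → factor 16
Overall dilution factor = 16.923 × 68.778 × 75 × 27.562 × 16 = 3.8497 × 10^7
Final = 0.500 g/L / 3.8497 × 10^7 = 1.299 × 10^-8 g/L = 0.0130 ng/mL

0.0130 ng/mL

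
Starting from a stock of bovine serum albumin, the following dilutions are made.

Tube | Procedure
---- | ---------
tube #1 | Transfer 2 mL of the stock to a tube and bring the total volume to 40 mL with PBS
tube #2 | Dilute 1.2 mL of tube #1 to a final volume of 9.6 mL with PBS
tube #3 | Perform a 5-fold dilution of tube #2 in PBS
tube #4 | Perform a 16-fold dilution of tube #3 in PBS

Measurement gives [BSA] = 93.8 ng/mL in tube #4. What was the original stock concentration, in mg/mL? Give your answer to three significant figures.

1.20 mg/mL

Step 1: 2 mL brought to 40 mL → factor 40/2 = 20
Step 2: 1.2 mL brought to 9.6 mL → factor 9.6/1.2 = 8
Step 3: 5-fold → factor 5
Step 4: 16-fold → factor 16
Overall dilution factor = 20 × 8 × 5 × 16 = 12800
Stock = 93.8 ng/mL × 12800 = 1.201 × 10^6 ng/mL = 1.20 mg/mL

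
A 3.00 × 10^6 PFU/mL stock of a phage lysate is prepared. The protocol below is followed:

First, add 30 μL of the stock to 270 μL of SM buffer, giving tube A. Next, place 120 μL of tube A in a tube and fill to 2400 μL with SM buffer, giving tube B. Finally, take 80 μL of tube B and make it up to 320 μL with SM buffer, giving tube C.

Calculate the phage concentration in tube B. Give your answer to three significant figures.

Step 1: 30 μL + 270 μL = 300 μL total → factor 300/30 = 10
Step 2: 120 μL brought to 2400 μL → factor 2400/120 = 20
Dilution factor through tube B = 10 × 20 = 200
[tube B] = 3.00 × 10^6 PFU/mL / 200 = 1.50 × 10^4 PFU/mL

1.50 × 10^4 PFU/mL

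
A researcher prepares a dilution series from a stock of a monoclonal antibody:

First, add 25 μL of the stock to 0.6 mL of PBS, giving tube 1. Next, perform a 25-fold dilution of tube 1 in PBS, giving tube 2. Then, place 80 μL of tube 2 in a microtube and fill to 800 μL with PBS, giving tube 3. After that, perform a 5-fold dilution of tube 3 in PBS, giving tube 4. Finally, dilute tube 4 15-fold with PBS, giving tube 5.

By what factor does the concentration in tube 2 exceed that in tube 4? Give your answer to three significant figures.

50.0

Step 1: 25 μL + 0.6 mL = 625 μL total → factor 625/25 = 25
Step 2: 25-fold → factor 25
Step 3: 80 μL brought to 800 μL → factor 800/80 = 10
Step 4: 5-fold → factor 5
Dilution factor to tube 2 = 625; to tube 4 = 31250
[tube 2]/[tube 4] = (factor to tube 4)/(factor to tube 2) = 31250/625 = 50.0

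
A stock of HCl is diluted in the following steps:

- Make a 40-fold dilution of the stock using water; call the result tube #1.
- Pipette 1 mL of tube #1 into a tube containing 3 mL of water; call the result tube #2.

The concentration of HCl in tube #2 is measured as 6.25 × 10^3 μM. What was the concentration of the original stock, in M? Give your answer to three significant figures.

1.00 M

Step 1: 40-fold → factor 40
Step 2: 1 mL + 3 mL = 4 mL total → factor 4/1 = 4
Overall dilution factor = 40 × 4 = 160
Stock = 6.25 × 10^3 μM × 160 = 1.000 × 10^6 μM = 1.00 M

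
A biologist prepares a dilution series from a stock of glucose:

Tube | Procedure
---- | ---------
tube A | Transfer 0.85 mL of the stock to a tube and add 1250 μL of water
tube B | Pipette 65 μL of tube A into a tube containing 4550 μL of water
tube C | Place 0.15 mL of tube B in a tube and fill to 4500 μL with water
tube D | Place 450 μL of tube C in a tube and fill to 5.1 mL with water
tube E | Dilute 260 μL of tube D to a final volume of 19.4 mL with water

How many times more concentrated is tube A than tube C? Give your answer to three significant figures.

Step 1: 0.85 mL + 1250 μL = 2.1 mL total → factor 2.1/0.85 = 2.4706
Step 2: 65 μL + 4550 μL = 4615 μL total → factor 4615/65 = 71
Step 3: 0.15 mL brought to 4500 μL → factor 4.5/0.15 = 30
Dilution factor to tube A = 2.4706; to tube C = 5262.4
[tube A]/[tube C] = (factor to tube C)/(factor to tube A) = 5262.4/2.4706 = 2.13 × 10^3

2.13 × 10^3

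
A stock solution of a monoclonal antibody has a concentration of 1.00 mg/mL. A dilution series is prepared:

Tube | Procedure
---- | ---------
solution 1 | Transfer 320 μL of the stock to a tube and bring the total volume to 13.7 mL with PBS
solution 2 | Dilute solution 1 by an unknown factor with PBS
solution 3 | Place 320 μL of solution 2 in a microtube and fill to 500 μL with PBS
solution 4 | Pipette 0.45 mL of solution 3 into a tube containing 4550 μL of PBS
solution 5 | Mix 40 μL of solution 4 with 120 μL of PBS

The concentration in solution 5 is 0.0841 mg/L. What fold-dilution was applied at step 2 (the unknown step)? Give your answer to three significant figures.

4.00-fold

Step 1: 320 μL brought to 13.7 mL → factor 13700/320 = 42.812
Step 2: unknown factor x
Step 3: 320 μL brought to 500 μL → factor 500/320 = 1.5625
Step 4: 0.45 mL + 4550 μL = 5 mL total → factor 5/0.45 = 11.111
Step 5: 40 μL + 120 μL = 160 μL total → factor 160/40 = 4
Product of known-step factors = 2973.1
Overall factor = 1.00 mg/mL / (0.0841 mg/L) = 11891
x = 11891 / 2973.1 = 4.00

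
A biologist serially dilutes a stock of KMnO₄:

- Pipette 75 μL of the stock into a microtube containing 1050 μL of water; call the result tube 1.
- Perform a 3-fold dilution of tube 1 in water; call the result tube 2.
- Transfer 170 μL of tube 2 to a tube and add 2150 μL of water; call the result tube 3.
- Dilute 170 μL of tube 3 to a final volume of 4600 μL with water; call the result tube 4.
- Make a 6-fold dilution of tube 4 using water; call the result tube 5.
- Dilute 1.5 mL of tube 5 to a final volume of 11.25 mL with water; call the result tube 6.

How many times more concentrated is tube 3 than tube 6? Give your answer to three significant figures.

Step 1: 75 μL + 1050 μL = 1125 μL total → factor 1125/75 = 15
Step 2: 3-fold → factor 3
Step 3: 170 μL + 2150 μL = 2320 μL total → factor 2320/170 = 13.647
Step 4: 170 μL brought to 4600 μL → factor 4600/170 = 27.059
Step 5: 6-fold → factor 6
Step 6: 1.5 mL brought to 11.25 mL → factor 11.25/1.5 = 7.5
Dilution factor to tube 3 = 614.12; to tube 6 = 7.4778 × 10^5
[tube 3]/[tube 6] = (factor to tube 6)/(factor to tube 3) = 7.4778 × 10^5/614.12 = 1.22 × 10^3

1.22 × 10^3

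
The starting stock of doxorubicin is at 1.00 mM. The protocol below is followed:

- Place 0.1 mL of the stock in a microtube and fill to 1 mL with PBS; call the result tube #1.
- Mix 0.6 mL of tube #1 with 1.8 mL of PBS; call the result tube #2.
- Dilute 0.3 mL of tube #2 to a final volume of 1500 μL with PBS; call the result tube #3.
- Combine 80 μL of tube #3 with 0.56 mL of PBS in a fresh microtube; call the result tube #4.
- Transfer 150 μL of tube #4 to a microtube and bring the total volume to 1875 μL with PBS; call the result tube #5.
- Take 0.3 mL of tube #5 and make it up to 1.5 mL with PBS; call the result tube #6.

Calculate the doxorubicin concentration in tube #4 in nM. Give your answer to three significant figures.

625 nM

Step 1: 0.1 mL brought to 1 mL → factor 1/0.1 = 10
Step 2: 0.6 mL + 1.8 mL = 2.4 mL total → factor 2.4/0.6 = 4
Step 3: 0.3 mL brought to 1500 μL → factor 1.5/0.3 = 5
Step 4: 80 μL + 0.56 mL = 640 μL total → factor 640/80 = 8
Dilution factor through tube #4 = 10 × 4 × 5 × 8 = 1600
[tube #4] = 1.00 mM / 1600 = 0.0006250 mM = 625 nM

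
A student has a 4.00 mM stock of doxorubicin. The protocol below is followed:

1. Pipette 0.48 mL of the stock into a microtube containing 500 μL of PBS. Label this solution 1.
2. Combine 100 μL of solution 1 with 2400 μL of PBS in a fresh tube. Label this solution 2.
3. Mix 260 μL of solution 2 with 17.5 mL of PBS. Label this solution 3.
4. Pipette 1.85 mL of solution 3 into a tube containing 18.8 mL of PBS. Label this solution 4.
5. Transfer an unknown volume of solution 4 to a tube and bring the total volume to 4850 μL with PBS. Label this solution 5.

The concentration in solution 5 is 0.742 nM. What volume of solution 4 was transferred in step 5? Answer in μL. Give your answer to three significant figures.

35.0 μL

Step 1: 0.48 mL + 500 μL = 0.98 mL total → factor 0.98/0.48 = 2.0417
Step 2: 100 μL + 2400 μL = 2500 μL total → factor 2500/100 = 25
Step 3: 260 μL + 17.5 mL = 17760 μL total → factor 17760/260 = 68.308
Step 4: 1.85 mL + 18.8 mL = 20.65 mL total → factor 20.65/1.85 = 11.162
Step 5: v brought to 4850 μL → factor = 4850 μL/v
Product of known-step factors = 38917
Overall factor = 4.00 mM / (0.742 nM) = 5.3908 × 10^6
Step-5 factor = 5.3908 × 10^6 / 38917 = 138.52
v = 4850 μL / 138.52 = 35.0 μL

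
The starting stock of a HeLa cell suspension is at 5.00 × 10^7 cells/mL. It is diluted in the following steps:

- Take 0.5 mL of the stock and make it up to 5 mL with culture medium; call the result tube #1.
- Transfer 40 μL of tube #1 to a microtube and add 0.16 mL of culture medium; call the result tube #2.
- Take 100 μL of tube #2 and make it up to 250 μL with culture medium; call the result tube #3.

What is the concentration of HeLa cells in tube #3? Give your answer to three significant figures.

Step 1: 0.5 mL brought to 5 mL → factor 5/0.5 = 10
Step 2: 40 μL + 0.16 mL = 200 μL total → factor 200/40 = 5
Step 3: 100 μL brought to 250 μL → factor 250/100 = 2.5
Overall dilution factor = 10 × 5 × 2.5 = 125
Final = 5.00 × 10^7 cells/mL / 125 = 4.00 × 10^5 cells/mL

4.00 × 10^5 cells/mL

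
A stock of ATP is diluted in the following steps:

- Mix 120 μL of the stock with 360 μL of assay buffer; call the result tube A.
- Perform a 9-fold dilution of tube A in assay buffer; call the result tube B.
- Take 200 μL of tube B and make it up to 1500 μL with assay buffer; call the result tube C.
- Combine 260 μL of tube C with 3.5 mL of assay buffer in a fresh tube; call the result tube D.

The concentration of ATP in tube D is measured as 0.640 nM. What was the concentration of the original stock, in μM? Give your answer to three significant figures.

Step 1: 120 μL + 360 μL = 480 μL total → factor 480/120 = 4
Step 2: 9-fold → factor 9
Step 3: 200 μL brought to 1500 μL → factor 1500/200 = 7.5
Step 4: 260 μL + 3.5 mL = 3760 μL total → factor 3760/260 = 14.462
Overall dilution factor = 4 × 9 × 7.5 × 14.462 = 3904.6
Stock = 0.640 nM × 3904.6 = 2499 nM = 2.50 μM

2.50 μM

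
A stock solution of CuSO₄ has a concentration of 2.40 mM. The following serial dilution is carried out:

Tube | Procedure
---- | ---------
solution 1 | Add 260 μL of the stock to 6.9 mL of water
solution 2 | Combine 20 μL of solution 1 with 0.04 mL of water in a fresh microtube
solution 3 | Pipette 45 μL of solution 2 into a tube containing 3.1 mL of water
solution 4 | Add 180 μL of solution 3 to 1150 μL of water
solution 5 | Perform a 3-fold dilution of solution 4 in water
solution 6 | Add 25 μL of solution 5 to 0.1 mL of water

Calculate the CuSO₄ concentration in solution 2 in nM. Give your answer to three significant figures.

2.91 × 10^4 nM

Step 1: 260 μL + 6.9 mL = 7160 μL total → factor 7160/260 = 27.538
Step 2: 20 μL + 0.04 mL = 60 μL total → factor 60/20 = 3
Dilution factor through solution 2 = 27.538 × 3 = 82.615
[solution 2] = 2.40 mM / 82.615 = 0.02905 mM = 2.91 × 10^4 nM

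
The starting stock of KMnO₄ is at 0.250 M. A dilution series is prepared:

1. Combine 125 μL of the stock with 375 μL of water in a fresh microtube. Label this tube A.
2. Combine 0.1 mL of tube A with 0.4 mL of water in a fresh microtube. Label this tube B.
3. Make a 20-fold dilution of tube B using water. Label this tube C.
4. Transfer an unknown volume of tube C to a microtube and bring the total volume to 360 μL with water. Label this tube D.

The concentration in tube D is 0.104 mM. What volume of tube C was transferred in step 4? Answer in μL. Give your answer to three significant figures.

59.9 μL

Step 1: 125 μL + 375 μL = 500 μL total → factor 500/125 = 4
Step 2: 0.1 mL + 0.4 mL = 0.5 mL total → factor 0.5/0.1 = 5
Step 3: 20-fold → factor 20
Step 4: v brought to 360 μL → factor = 360 μL/v
Product of known-step factors = 400
Overall factor = 0.250 M / (0.104 mM) = 2403.8
Step-4 factor = 2403.8 / 400 = 6.0096
v = 360 μL / 6.0096 = 59.9 μL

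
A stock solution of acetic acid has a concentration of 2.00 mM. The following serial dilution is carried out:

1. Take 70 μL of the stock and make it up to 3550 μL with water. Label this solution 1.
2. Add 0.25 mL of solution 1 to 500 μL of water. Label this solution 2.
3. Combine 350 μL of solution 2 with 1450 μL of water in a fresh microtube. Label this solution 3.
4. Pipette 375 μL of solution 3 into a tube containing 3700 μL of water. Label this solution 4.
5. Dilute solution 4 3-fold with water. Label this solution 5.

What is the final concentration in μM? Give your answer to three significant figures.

Step 1: 70 μL brought to 3550 μL → factor 3550/70 = 50.714
Step 2: 0.25 mL + 500 μL = 0.75 mL total → factor 0.75/0.25 = 3
Step 3: 350 μL + 1450 μL = 1800 μL total → factor 1800/350 = 5.1429
Step 4: 375 μL + 3700 μL = 4075 μL total → factor 4075/375 = 10.867
Step 5: 3-fold → factor 3
Overall dilution factor = 50.714 × 3 × 5.1429 × 10.867 × 3 = 25508
Final = 2.00 mM / 25508 = 7.841 × 10^-5 mM = 0.0784 μM

0.0784 μM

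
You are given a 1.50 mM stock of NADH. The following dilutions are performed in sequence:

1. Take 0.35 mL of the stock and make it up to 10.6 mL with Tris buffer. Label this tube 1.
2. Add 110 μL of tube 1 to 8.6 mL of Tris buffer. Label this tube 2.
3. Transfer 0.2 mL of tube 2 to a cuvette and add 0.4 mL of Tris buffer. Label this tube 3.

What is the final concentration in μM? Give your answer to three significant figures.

Step 1: 0.35 mL brought to 10.6 mL → factor 10.6/0.35 = 30.286
Step 2: 110 μL + 8.6 mL = 8710 μL total → factor 8710/110 = 79.182
Step 3: 0.2 mL + 0.4 mL = 0.6 mL total → factor 0.6/0.2 = 3
Overall dilution factor = 30.286 × 79.182 × 3 = 7194.2
Final = 1.50 mM / 7194.2 = 0.0002085 mM = 0.209 μM

0.209 μM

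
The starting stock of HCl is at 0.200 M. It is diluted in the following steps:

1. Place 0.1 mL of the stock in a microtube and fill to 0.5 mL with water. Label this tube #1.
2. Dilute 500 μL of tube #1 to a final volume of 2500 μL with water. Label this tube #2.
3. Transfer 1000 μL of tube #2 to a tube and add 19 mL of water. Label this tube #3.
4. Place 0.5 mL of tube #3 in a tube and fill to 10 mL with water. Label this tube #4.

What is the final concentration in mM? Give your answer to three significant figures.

0.0200 mM

Step 1: 0.1 mL brought to 0.5 mL → factor 0.5/0.1 = 5
Step 2: 500 μL brought to 2500 μL → factor 2500/500 = 5
Step 3: 1000 μL + 19 mL = 20000 μL total → factor 20000/1000 = 20
Step 4: 0.5 mL brought to 10 mL → factor 10/0.5 = 20
Overall dilution factor = 5 × 5 × 20 × 20 = 10000
Final = 0.200 M / 10000 = 2.000 × 10^-5 M = 0.0200 mM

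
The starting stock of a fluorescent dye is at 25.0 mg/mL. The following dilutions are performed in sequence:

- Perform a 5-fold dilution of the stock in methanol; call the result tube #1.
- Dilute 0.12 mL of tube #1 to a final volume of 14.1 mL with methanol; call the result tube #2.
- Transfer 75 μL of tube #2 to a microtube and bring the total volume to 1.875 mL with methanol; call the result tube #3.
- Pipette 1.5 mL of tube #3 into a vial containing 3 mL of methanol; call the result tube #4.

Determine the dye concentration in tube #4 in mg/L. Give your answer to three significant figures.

0.567 mg/L

Step 1: 5-fold → factor 5
Step 2: 0.12 mL brought to 14.1 mL → factor 14.1/0.12 = 117.5
Step 3: 75 μL brought to 1.875 mL → factor 1875/75 = 25
Step 4: 1.5 mL + 3 mL = 4.5 mL total → factor 4.5/1.5 = 3
Overall dilution factor = 5 × 117.5 × 25 × 3 = 44062
Final = 25.0 mg/mL / 44062 = 0.0005674 mg/mL = 0.567 mg/L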